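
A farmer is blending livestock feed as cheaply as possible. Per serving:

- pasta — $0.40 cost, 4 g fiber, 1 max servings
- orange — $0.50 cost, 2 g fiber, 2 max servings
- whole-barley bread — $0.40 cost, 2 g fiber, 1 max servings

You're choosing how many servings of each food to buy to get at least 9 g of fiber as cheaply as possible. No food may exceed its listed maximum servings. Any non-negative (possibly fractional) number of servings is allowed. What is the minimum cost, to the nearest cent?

$1.55

Cost per g of fiber: pasta $0.1000, whole-barley bread $0.2000, orange $0.2500.
Take 1 serving of pasta: +4.0 g fiber for $0.40 (total $0.40, still need 5.0 g).
Take 1 serving of whole-barley bread: +2.0 g fiber for $0.40 (total $0.80, still need 3.0 g).
Take 1.5 servings of orange: +3.0 g fiber for $0.75 (total $1.55, still need 0.0 g).
Greedy by cheapest-per-g is optimal for a single linear constraint, so the minimum cost is $1.55.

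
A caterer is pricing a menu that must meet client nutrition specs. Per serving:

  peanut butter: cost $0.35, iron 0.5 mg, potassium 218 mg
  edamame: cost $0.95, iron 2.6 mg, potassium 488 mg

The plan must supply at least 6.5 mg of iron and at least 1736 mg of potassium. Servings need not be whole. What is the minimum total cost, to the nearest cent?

$3.07

A basic optimal solution has at most two foods positive. Try each food alone and each pair with both targets met exactly.
peanut butter only: max(6.5/0.5, 1736/218) = 13 servings → $4.55.
edamame only: max(6.5/2.6, 1736/488) = 3.557 servings → $3.38.
peanut butter + edamame with both tight: 4.156 servings and 1.701 servings → $3.07.
Cheapest feasible corner: $3.07.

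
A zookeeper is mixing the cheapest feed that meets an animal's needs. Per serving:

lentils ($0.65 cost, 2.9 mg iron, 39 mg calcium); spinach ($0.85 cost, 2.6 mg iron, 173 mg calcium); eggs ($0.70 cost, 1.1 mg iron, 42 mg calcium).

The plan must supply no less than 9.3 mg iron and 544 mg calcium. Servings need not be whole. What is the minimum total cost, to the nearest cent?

$2.90

Check every corner: each single food scaled to meet both minima, and each pair solved so both constraints bind.
lentils only: max(9.3/2.9, 544/39) = 13.95 servings → $9.07.
spinach only: max(9.3/2.6, 544/173) = 3.577 servings → $3.04.
eggs only: max(9.3/1.1, 544/42) = 12.95 servings → $9.07.
lentils + spinach with both tight: 0.4859 servings and 3.035 servings → $2.90.
lentils + eggs: the both-tight solution has a negative serving — not a feasible corner.
spinach + eggs with both tight: 2.562 servings and 2.398 servings → $3.86.
The minimum over all feasible corners is $2.90.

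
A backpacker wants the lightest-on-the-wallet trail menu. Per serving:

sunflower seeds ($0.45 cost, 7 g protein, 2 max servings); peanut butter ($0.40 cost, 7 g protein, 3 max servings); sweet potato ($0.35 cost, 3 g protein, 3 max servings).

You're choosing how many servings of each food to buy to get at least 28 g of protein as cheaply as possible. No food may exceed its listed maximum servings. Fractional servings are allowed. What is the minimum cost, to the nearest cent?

$1.65

Cost per g of protein: peanut butter $0.0571, sunflower seeds $0.0643, sweet potato $0.1167.
Take 3 servings of peanut butter: +21.0 g protein for $1.20 (total $1.20, still need 7.0 g).
Take 1 serving of sunflower seeds: +7.0 g protein for $0.45 (total $1.65, still need 0.0 g).
Filling from the cheapest source first is optimal under one linear minimum: $1.65.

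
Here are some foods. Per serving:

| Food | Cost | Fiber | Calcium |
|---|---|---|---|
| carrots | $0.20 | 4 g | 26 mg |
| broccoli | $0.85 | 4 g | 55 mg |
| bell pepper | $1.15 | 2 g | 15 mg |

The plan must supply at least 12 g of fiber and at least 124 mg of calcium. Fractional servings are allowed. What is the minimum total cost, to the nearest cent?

$0.95

This is a tiny linear program; its minimum lies at a vertex of the feasible set. List the vertices and price them.
carrots only: max(12/4, 124/26) = 4.769 servings → $0.95.
broccoli only: max(12/4, 124/55) = 3 servings → $2.55.
bell pepper only: max(12/2, 124/15) = 8.267 servings → $9.51.
carrots + broccoli with both tight: 1.414 servings and 1.586 servings → $1.63.
carrots + bell pepper: the both-tight solution has a negative serving — not a feasible corner.
broccoli + bell pepper with both tight: 1.36 servings and 3.28 servings → $4.93.
The minimum over all feasible corners is $0.95.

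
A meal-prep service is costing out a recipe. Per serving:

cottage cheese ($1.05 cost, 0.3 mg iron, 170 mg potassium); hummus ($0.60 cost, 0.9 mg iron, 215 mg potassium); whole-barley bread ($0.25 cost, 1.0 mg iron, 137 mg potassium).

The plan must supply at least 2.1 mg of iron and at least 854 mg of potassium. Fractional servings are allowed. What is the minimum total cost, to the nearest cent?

$1.56

Compare the cost at each extreme point of the feasible region.
cottage cheese only: max(2.1/0.3, 854/170) = 7 servings → $7.35.
hummus only: max(2.1/0.9, 854/215) = 3.972 servings → $2.38.
whole-barley bread only: max(2.1/1.0, 854/137) = 6.234 servings → $1.56.
cottage cheese + hummus with both tight: 3.583 servings and 1.139 servings → $4.45.
cottage cheese + whole-barley bread with both tight: 4.393 servings and 0.782 servings → $4.81.
hummus + whole-barley bread with both targets exact would need a negative amount; discard.
The minimum over all feasible corners is $1.56.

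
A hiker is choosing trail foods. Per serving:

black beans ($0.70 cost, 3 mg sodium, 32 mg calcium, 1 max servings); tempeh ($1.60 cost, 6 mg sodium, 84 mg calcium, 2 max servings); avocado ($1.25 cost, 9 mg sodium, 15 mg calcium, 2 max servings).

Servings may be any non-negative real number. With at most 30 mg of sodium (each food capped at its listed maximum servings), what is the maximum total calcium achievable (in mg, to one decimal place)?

225.0 mg

Calcium per mg sodium: tempeh 14, black beans 10.67, avocado 1.667.
Take 2 servings of tempeh: uses 12 mg sodium, +168.0 mg calcium (running total 168.0 mg).
Take 1 serving of black beans: uses 3 mg sodium, +32.0 mg calcium (running total 200.0 mg).
Take 1.667 servings of avocado: uses 15 mg sodium, +25.0 mg calcium (running total 225.0 mg).
Greedy by best ratio exhausts the sodium allowance optimally: 225.0 mg.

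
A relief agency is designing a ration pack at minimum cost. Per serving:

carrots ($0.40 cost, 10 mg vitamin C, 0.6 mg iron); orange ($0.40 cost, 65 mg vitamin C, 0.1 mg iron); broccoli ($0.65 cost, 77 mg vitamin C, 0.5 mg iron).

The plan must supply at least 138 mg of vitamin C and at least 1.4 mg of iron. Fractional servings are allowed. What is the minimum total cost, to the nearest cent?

$1.46

Check every corner: each single food scaled to meet both minima, and each pair solved so both constraints bind.
carrots only: max(138/10, 1.4/0.6) = 13.8 servings → $5.52.
orange only: max(138/65, 1.4/0.1) = 14 servings → $5.60.
broccoli only: max(138/77, 1.4/0.5) = 2.8 servings → $1.82.
carrots + orange with both tight: 2.032 servings and 1.811 servings → $1.54.
carrots + broccoli with both tight: 0.9417 servings and 1.67 servings → $1.46.
orange + broccoli: intersection lies outside the first quadrant.
So the least-cost plan costs $1.46.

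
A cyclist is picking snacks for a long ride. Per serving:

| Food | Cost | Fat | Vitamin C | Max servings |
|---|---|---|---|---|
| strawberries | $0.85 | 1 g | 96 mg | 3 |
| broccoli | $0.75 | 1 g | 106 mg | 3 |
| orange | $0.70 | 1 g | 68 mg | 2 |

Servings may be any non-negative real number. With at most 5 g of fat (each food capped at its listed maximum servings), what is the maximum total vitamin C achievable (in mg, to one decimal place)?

510.0 mg

Vitamin C per g fat: broccoli 106, strawberries 96, orange 68.
Take 3 servings of broccoli: uses 3 g fat, +318.0 mg vitamin C (running total 318.0 mg).
Take 2 servings of strawberries: uses 2 g fat, +192.0 mg vitamin C (running total 510.0 mg).
Greedy by best ratio exhausts the fat allowance optimally: 510.0 mg.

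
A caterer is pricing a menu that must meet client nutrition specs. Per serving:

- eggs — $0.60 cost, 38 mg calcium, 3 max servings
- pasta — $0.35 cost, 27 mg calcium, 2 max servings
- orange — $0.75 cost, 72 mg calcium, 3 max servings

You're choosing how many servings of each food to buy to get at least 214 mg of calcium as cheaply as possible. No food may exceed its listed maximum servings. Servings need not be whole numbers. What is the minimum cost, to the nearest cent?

$2.23

Cost per mg of calcium: orange $0.0104, pasta $0.0130, eggs $0.0158.
Take 2.972 servings of orange: +214.0 mg calcium for $2.23 (total $2.23, still need 0.0 mg).
Filling from the cheapest source first is optimal under one linear minimum: $2.23.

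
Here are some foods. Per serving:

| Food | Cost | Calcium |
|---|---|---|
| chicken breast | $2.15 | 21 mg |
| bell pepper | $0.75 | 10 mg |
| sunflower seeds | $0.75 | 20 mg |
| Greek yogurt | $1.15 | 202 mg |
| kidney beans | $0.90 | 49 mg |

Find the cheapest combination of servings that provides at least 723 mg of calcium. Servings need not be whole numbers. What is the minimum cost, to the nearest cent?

$4.12

Cost per mg of calcium: Greek yogurt $0.0057, kidney beans $0.0184, sunflower seeds $0.0375, bell pepper $0.0750, chicken breast $0.1024.
With no serving limits, use only Greek yogurt: 723 mg / 202 mg = 3.579 servings × $1.15 = $4.12.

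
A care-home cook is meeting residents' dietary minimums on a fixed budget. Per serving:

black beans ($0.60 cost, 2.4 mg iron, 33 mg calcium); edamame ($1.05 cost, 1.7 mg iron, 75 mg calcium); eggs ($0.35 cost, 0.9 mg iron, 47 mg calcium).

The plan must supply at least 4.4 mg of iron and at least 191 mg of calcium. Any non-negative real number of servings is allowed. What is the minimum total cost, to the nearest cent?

The cheapest plan sits at a corner of the feasible region — with two constraints it uses at most two foods.
black beans only: max(4.4/2.4, 191/33) = 5.788 servings → $3.47.
edamame only: max(4.4/1.7, 191/75) = 2.588 servings → $2.72.
eggs only: max(4.4/0.9, 191/47) = 4.889 servings → $1.71.
black beans + edamame with both tight: 0.04278 servings and 2.528 servings → $2.68.
black beans + eggs with both tight: 0.42 servings and 3.769 servings → $1.57.
edamame + eggs with both targets exact would need a negative amount; discard.
Cheapest feasible corner: $1.57.

$1.57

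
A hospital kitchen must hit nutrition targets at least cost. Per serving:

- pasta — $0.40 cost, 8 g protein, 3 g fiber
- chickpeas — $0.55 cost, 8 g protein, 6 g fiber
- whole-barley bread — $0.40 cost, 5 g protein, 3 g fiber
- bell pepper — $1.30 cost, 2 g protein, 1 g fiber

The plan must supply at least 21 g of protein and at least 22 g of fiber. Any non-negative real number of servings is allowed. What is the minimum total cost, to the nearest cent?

Check every corner: each single food scaled to meet both minima, and each pair solved so both constraints bind.
pasta only: max(21/8, 22/3) = 7.333 servings → $2.93.
chickpeas only: max(21/8, 22/6) = 3.667 servings → $2.02.
whole-barley bread only: max(21/5, 22/3) = 7.333 servings → $2.93.
bell pepper only: max(21/2, 22/1) = 22 servings → $28.60.
pasta + chickpeas: the both-tight solution has a negative serving — not a feasible corner.
pasta + whole-barley bread: the both-tight solution has a negative serving — not a feasible corner.
pasta + bell pepper: the both-tight solution has a negative serving — not a feasible corner.
chickpeas + whole-barley bread: the both-tight solution has a negative serving — not a feasible corner.
chickpeas + bell pepper: the both-tight solution has a negative serving — not a feasible corner.
whole-barley bread + bell pepper: the both-tight solution has a negative serving — not a feasible corner.
The minimum over all feasible corners is $2.02.

$2.02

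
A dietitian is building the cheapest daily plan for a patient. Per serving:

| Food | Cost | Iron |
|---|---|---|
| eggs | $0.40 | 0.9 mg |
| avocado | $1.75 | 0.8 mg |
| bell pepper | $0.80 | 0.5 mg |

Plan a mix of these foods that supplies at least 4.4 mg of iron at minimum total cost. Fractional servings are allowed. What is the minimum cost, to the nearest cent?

Cost per mg of iron: eggs $0.4444, bell pepper $1.6000, avocado $2.1875.
With no serving limits, use only eggs: 4.4 mg / 0.9 mg = 4.889 servings × $0.40 = $1.96.

$1.96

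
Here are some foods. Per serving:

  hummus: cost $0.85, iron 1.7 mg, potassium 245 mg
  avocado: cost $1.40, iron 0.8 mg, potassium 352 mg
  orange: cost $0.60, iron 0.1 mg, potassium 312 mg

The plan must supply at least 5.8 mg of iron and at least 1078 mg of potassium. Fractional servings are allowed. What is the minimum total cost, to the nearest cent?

$3.35

Check every corner: each single food scaled to meet both minima, and each pair solved so both constraints bind.
hummus only: max(5.8/1.7, 1078/245) = 4.4 servings → $3.74.
avocado only: max(5.8/0.8, 1078/352) = 7.25 servings → $10.15.
orange only: max(5.8/0.1, 1078/312) = 58 servings → $34.80.
hummus + avocado with both tight: 2.93 servings and 1.023 servings → $3.92.
hummus + orange with both tight: 3.364 servings and 0.8136 servings → $3.35.
avocado + orange: the both-tight solution has a negative serving — not a feasible corner.
Cheapest feasible corner: $3.35.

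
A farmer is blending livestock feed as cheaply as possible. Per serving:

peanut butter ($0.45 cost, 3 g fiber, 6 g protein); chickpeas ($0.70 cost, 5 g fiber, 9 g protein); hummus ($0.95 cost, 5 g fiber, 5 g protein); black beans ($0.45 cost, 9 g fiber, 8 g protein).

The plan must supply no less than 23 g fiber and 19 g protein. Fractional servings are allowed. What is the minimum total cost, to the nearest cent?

$1.15

Minimising a linear cost over {fiber ≥ 23, protein ≥ 19, servings ≥ 0} — the optimum is at a vertex, using one or two foods.
peanut butter only: max(23/3, 19/6) = 7.667 servings → $3.45.
chickpeas only: max(23/5, 19/9) = 4.6 servings → $3.22.
hummus only: max(23/5, 19/5) = 4.6 servings → $4.37.
black beans only: max(23/9, 19/8) = 2.556 servings → $1.15.
peanut butter + chickpeas with both targets exact would need a negative amount; discard.
peanut butter + hummus: intersection lies outside the first quadrant.
peanut butter + black beans: intersection lies outside the first quadrant.
chickpeas + hummus with both targets exact would need a negative amount; discard.
chickpeas + black beans with both targets exact would need a negative amount; discard.
hummus + black beans: intersection lies outside the first quadrant.
The minimum over all feasible corners is $1.15.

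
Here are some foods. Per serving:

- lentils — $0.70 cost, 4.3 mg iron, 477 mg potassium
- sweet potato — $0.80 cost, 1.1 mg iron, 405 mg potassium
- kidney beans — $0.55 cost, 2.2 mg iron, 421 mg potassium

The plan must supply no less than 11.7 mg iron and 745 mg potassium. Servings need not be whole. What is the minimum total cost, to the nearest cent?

$1.90

The cheapest plan sits at a corner of the feasible region — with two constraints it uses at most two foods.
lentils only: max(11.7/4.3, 745/477) = 2.721 servings → $1.90.
sweet potato only: max(11.7/1.1, 745/405) = 10.64 servings → $8.51.
kidney beans only: max(11.7/2.2, 745/421) = 5.318 servings → $2.92.
lentils + sweet potato: the both-tight solution has a negative serving — not a feasible corner.
lentils + kidney beans: the both-tight solution has a negative serving — not a feasible corner.
sweet potato + kidney beans with both targets exact would need a negative amount; discard.
Cheapest feasible corner: $1.90.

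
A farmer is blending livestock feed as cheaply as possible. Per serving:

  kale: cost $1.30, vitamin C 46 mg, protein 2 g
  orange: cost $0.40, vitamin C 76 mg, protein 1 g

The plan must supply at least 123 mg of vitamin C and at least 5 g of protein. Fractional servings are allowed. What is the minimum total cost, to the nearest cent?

$2.00

Two binding constraints pin down two serving amounts, so the optimal mix uses at most two foods. The candidates are each food alone (scaled to the tighter of vitamin C/protein) and each pair with both constraints tight.
kale only: max(123/46, 5/2) = 2.674 servings → $3.48.
orange only: max(123/76, 5/1) = 5 servings → $2.00.
kale + orange with both tight: 2.425 servings and 0.1509 servings → $3.21.
Cheapest feasible corner: $2.00.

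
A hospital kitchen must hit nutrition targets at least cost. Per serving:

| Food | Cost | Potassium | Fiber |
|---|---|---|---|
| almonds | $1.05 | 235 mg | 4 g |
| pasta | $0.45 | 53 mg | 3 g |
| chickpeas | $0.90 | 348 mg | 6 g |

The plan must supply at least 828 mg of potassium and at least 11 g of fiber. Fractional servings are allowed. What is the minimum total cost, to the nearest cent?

$2.14

Check every corner: each single food scaled to meet both minima, and each pair solved so both constraints bind.
almonds only: max(828/235, 11/4) = 3.523 servings → $3.70.
pasta only: max(828/53, 11/3) = 15.62 servings → $7.03.
chickpeas only: max(828/348, 11/6) = 2.379 servings → $2.14.
almonds + pasta with both targets exact would need a negative amount; discard.
almonds + chickpeas: intersection lies outside the first quadrant.
pasta + chickpeas: the both-tight solution has a negative serving — not a feasible corner.
So the least-cost plan costs $2.14.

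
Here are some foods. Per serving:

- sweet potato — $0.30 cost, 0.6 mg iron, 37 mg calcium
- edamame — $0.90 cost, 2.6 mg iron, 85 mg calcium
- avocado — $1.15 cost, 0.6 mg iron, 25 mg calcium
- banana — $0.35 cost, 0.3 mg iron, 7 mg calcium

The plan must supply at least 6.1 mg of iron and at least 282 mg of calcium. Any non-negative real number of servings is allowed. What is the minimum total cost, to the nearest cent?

Compare the cost at each extreme point of the feasible region.
sweet potato only: max(6.1/0.6, 282/37) = 10.17 servings → $3.05.
edamame only: max(6.1/2.6, 282/85) = 3.318 servings → $2.99.
avocado only: max(6.1/0.6, 282/25) = 11.28 servings → $12.97.
banana only: max(6.1/0.3, 282/7) = 40.29 servings → $14.10.
sweet potato + edamame with both tight: 4.75 servings and 1.25 servings → $2.55.
sweet potato + avocado with both tight: 2.319 servings and 7.847 servings → $9.72.
sweet potato + banana with both tight: 6.072 servings and 8.188 servings → $4.69.
edamame + avocado: the both-tight solution has a negative serving — not a feasible corner.
edamame + banana: the both-tight solution has a negative serving — not a feasible corner.
avocado + banana: the both-tight solution has a negative serving — not a feasible corner.
So the least-cost plan costs $2.55.

$2.55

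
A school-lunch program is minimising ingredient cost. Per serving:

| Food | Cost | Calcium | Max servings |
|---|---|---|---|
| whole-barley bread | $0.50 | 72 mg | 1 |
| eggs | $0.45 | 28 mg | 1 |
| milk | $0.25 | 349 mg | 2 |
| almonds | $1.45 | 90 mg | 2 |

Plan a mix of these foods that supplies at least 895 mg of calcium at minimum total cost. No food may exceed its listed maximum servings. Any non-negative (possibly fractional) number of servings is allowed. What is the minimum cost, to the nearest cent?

$3.01

Cost per mg of calcium: milk $0.0007, whole-barley bread $0.0069, eggs $0.0161, almonds $0.0161.
Take 2 servings of milk: +698.0 mg calcium for $0.50 (total $0.50, still need 197.0 mg).
Take 1 serving of whole-barley bread: +72.0 mg calcium for $0.50 (total $1.00, still need 125.0 mg).
Take 1 serving of eggs: +28.0 mg calcium for $0.45 (total $1.45, still need 97.0 mg).
Take 1.078 servings of almonds: +97.0 mg calcium for $1.56 (total $3.01, still need 0.0 mg).
Filling from the cheapest source first is optimal under one linear minimum: $3.01.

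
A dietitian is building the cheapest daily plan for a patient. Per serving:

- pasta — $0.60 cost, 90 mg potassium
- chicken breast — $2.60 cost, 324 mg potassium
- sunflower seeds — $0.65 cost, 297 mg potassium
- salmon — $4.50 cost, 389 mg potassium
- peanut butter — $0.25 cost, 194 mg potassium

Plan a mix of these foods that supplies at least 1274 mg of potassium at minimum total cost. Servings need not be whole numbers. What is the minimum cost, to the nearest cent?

$1.64

Cost per mg of potassium: peanut butter $0.0013, sunflower seeds $0.0022, pasta $0.0067, chicken breast $0.0080, salmon $0.0116.
With no serving limits, use only peanut butter: 1274 mg / 194 mg = 6.567 servings × $0.25 = $1.64.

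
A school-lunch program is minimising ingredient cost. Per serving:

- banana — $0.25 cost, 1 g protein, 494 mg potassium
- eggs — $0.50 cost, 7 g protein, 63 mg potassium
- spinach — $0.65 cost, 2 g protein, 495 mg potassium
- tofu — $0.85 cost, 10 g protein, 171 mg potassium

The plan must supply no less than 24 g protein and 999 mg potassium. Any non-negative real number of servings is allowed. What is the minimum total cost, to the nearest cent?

Minimising a linear cost over {protein ≥ 24, potassium ≥ 999, servings ≥ 0} — the optimum is at a vertex, using one or two foods.
banana only: max(24/1, 999/494) = 24 servings → $6.00.
eggs only: max(24/7, 999/63) = 15.86 servings → $7.93.
spinach only: max(24/2, 999/495) = 12 servings → $7.80.
tofu only: max(24/10, 999/171) = 5.842 servings → $4.97.
banana + eggs with both tight: 1.614 servings and 3.198 servings → $2.00.
banana + spinach: intersection lies outside the first quadrant.
banana + tofu with both tight: 1.234 servings and 2.277 servings → $2.24.
eggs + spinach with both tight: 2.96 servings and 1.642 servings → $2.55.
eggs + tofu: intersection lies outside the first quadrant.
spinach + tofu with both tight: 1.277 servings and 2.145 servings → $2.65.
Cheapest feasible corner: $2.00.

$2.00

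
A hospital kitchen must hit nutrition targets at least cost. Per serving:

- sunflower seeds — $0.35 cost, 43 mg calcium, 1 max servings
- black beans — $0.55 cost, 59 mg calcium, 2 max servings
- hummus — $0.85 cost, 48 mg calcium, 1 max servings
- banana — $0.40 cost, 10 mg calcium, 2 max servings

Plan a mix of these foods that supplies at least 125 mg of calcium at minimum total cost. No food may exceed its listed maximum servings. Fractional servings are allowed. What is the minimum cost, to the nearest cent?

$1.11

Cost per mg of calcium: sunflower seeds $0.0081, black beans $0.0093, hummus $0.0177, banana $0.0400.
Take 1 serving of sunflower seeds: +43.0 mg calcium for $0.35 (total $0.35, still need 82.0 mg).
Take 1.39 servings of black beans: +82.0 mg calcium for $0.76 (total $1.11, still need 0.0 mg).
Filling from the cheapest source first is optimal under one linear minimum: $1.11.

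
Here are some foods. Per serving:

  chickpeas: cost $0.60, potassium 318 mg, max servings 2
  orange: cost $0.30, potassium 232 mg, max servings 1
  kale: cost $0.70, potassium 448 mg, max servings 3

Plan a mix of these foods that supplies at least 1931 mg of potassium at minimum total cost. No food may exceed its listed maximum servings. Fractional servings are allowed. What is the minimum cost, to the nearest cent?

$3.07

Cost per mg of potassium: orange $0.0013, kale $0.0016, chickpeas $0.0019.
Take 1 serving of orange: +232.0 mg potassium for $0.30 (total $0.30, still need 1699.0 mg).
Take 3 servings of kale: +1344.0 mg potassium for $2.10 (total $2.40, still need 355.0 mg).
Take 1.116 servings of chickpeas: +355.0 mg potassium for $0.67 (total $3.07, still need 0.0 mg).
Greedy by cheapest-per-mg is optimal for a single linear constraint, so the minimum cost is $3.07.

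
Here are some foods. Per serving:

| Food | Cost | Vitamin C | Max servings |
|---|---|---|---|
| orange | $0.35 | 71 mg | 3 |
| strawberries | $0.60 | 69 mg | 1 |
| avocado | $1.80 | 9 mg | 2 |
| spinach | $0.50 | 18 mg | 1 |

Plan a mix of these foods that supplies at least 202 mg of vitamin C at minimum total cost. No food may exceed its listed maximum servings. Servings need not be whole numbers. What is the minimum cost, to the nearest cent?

Cost per mg of vitamin C: orange $0.0049, strawberries $0.0087, spinach $0.0278, avocado $0.2000.
Take 2.845 servings of orange: +202.0 mg vitamin C for $1.00 (total $1.00, still need 0.0 mg).
Filling from the cheapest source first is optimal under one linear minimum: $1.00.

$1.00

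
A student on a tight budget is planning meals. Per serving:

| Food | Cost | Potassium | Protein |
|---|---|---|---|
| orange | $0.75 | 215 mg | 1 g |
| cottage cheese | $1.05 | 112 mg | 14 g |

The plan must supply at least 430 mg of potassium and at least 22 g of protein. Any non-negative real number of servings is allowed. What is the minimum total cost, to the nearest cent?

orange only: max(430/215, 22/1) = 22 servings → $16.50.
cottage cheese only: max(430/112, 22/14) = 3.839 servings → $4.03.
orange + cottage cheese with both tight: 1.227 servings and 1.484 servings → $2.48.
The minimum over all feasible corners is $2.48.

$2.48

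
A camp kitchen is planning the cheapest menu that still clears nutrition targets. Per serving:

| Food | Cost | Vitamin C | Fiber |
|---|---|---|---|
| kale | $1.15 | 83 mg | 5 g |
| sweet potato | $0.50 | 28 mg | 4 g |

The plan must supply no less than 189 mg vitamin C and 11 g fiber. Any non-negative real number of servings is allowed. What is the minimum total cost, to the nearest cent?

$2.62

The cheapest plan sits at a corner of the feasible region — with two constraints it uses at most two foods.
kale only: max(189/83, 11/5) = 2.277 servings → $2.62.
sweet potato only: max(189/28, 11/4) = 6.75 servings → $3.38.
kale + sweet potato: intersection lies outside the first quadrant.
So the least-cost plan costs $2.62.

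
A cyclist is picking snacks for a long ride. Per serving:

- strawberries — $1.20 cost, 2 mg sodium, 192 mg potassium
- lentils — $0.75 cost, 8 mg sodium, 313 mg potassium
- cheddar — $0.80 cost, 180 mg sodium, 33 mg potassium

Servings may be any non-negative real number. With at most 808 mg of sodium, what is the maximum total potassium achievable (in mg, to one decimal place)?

77568.0 mg

Potassium per mg sodium: strawberries 96, lentils 39.12, cheddar 0.1833.
With no serving limits, spend the whole sodium allowance on strawberries: 808 mg / 2 mg × 192 mg = 77568.0 mg.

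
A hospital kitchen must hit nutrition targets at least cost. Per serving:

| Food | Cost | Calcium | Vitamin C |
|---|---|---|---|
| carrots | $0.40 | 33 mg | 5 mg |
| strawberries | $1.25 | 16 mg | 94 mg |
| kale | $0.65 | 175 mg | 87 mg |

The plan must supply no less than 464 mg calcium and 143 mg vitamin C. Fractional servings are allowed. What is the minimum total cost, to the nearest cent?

$1.72

This is a tiny linear program; its minimum lies at a vertex of the feasible set. List the vertices and price them.
carrots only: max(464/33, 143/5) = 28.6 servings → $11.44.
strawberries only: max(464/16, 143/94) = 29 servings → $36.25.
kale only: max(464/175, 143/87) = 2.651 servings → $1.72.
carrots + strawberries with both tight: 13.68 servings and 0.7938 servings → $6.46.
carrots + kale with both tight: 7.687 servings and 1.202 servings → $3.86.
strawberries + kale: intersection lies outside the first quadrant.
Cheapest feasible corner: $1.72.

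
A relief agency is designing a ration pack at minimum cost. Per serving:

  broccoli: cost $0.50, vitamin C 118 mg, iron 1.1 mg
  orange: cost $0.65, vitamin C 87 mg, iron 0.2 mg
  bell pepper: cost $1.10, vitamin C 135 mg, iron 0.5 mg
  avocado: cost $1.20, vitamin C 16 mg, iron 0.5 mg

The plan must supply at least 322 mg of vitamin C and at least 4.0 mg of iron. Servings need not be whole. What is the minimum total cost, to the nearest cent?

Check every corner: each single food scaled to meet both minima, and each pair solved so both constraints bind.
broccoli only: max(322/118, 4.0/1.1) = 3.636 servings → $1.82.
orange only: max(322/87, 4.0/0.2) = 20 servings → $13.00.
bell pepper only: max(322/135, 4.0/0.5) = 8 servings → $8.80.
avocado only: max(322/16, 4.0/0.5) = 20.12 servings → $24.15.
broccoli + orange with both targets exact would need a negative amount; discard.
broccoli + bell pepper with both targets exact would need a negative amount; discard.
broccoli + avocado with both tight: 2.343 servings and 2.845 servings → $4.59.
orange + bell pepper: intersection lies outside the first quadrant.
orange + avocado with both tight: 2.407 servings and 7.037 servings → $10.01.
bell pepper + avocado with both tight: 1.63 servings and 6.37 servings → $9.44.
Cheapest feasible corner: $1.82.

$1.82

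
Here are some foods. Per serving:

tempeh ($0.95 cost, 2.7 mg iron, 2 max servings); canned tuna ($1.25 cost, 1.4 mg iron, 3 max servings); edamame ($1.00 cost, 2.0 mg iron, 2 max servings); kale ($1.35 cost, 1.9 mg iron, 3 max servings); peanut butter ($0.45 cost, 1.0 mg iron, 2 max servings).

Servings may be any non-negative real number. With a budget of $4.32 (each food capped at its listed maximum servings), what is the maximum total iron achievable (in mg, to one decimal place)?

Iron per dollar: tempeh 2.842, peanut butter 2.222, edamame 2, kale 1.407, canned tuna 1.12.
Take 2 servings of tempeh: spends $1.90, +5.4 mg iron (running total 5.4 mg).
Take 2 servings of peanut butter: spends $0.90, +2.0 mg iron (running total 7.4 mg).
Take 1.52 servings of edamame: spends $1.52, +3.0 mg iron (running total 10.4 mg).
Greedy by best ratio exhausts the cost allowance optimally: 10.4 mg.

10.4 mg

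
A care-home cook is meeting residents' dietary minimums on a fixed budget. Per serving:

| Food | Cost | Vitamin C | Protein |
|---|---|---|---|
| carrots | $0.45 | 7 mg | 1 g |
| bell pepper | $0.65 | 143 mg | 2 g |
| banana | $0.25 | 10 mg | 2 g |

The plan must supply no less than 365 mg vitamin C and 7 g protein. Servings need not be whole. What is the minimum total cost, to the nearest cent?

An LP optimum is at a vertex; with two nutrient constraints at most two foods are used. Check each candidate.
carrots only: max(365/7, 7/1) = 52.14 servings → $23.46.
bell pepper only: max(365/143, 7/2) = 3.5 servings → $2.27.
banana only: max(365/10, 7/2) = 36.5 servings → $9.12.
carrots + bell pepper with both tight: 2.101 servings and 2.45 servings → $2.54.
carrots + banana: the both-tight solution has a negative serving — not a feasible corner.
bell pepper + banana with both tight: 2.481 servings and 1.019 servings → $1.87.
The minimum over all feasible corners is $1.87.

$1.87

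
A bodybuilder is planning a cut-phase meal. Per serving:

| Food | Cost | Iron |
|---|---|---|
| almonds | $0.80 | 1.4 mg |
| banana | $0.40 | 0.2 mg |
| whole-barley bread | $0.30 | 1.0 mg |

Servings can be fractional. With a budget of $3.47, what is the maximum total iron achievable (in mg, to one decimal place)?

11.6 mg

Iron per dollar: whole-barley bread 3.333, almonds 1.75, banana 0.5.
With no serving limits, spend the whole cost allowance on whole-barley bread: $3.47 / $0.30 × 1.0 mg = 11.6 mg.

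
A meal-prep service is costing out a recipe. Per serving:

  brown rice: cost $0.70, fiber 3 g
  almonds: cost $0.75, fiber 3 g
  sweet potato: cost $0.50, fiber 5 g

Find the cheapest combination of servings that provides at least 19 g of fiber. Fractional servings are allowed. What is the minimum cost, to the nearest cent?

$1.90

Cost per g of fiber: sweet potato $0.1000, brown rice $0.2333, almonds $0.2500.
With no serving limits, use only sweet potato: 19 g / 5 g = 3.8 servings × $0.50 = $1.90.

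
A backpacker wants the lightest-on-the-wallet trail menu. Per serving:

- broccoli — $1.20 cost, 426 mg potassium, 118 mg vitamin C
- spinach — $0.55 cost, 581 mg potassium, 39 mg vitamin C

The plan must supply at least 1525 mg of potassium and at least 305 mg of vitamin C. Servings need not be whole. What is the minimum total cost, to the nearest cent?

Two binding constraints pin down two serving amounts, so the optimal mix uses at most two foods. The candidates are each food alone (scaled to the tighter of potassium/vitamin C) and each pair with both constraints tight.
broccoli only: max(1525/426, 305/118) = 3.58 servings → $4.30.
spinach only: max(1525/581, 305/39) = 7.821 servings → $4.30.
broccoli + spinach with both tight: 2.266 servings and 0.963 servings → $3.25.
So the least-cost plan costs $3.25.

$3.25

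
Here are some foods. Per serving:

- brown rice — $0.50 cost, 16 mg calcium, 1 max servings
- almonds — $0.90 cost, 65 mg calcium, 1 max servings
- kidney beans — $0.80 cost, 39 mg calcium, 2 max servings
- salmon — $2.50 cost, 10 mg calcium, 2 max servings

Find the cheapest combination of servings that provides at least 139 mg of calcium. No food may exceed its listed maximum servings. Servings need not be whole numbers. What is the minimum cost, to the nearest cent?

Cost per mg of calcium: almonds $0.0138, kidney beans $0.0205, brown rice $0.0312, salmon $0.2500.
Take 1 serving of almonds: +65.0 mg calcium for $0.90 (total $0.90, still need 74.0 mg).
Take 1.897 servings of kidney beans: +74.0 mg calcium for $1.52 (total $2.42, still need 0.0 mg).
Greedy by cheapest-per-mg is optimal for a single linear constraint, so the minimum cost is $2.42.

$2.42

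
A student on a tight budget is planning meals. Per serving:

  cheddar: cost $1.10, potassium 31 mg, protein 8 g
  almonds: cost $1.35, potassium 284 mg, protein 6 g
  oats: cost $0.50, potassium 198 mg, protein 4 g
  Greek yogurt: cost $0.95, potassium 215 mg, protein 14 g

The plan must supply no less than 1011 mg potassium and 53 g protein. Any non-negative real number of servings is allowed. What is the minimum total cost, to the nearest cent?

Check every corner: each single food scaled to meet both minima, and each pair solved so both constraints bind.
cheddar only: max(1011/31, 53/8) = 32.61 servings → $35.87.
almonds only: max(1011/284, 53/6) = 8.833 servings → $11.93.
oats only: max(1011/198, 53/4) = 13.25 servings → $6.62.
Greek yogurt only: max(1011/215, 53/14) = 4.702 servings → $4.47.
cheddar + almonds with both tight: 4.308 servings and 3.09 servings → $8.91.
cheddar + oats with both tight: 4.418 servings and 4.414 servings → $7.07.
cheddar + Greek yogurt: the both-tight solution has a negative serving — not a feasible corner.
almonds + oats: the both-tight solution has a negative serving — not a feasible corner.
almonds + Greek yogurt with both tight: 1.027 servings and 3.345 servings → $4.56.
oats + Greek yogurt with both tight: 1.443 servings and 3.373 servings → $3.93.
Cheapest feasible corner: $3.93.

$3.93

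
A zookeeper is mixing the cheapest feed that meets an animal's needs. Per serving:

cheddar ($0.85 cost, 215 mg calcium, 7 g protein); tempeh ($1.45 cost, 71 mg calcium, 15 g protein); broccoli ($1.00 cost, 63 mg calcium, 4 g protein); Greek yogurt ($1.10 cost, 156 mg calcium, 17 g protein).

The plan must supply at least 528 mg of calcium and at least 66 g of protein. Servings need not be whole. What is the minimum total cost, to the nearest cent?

$4.27

Check every corner: each single food scaled to meet both minima, and each pair solved so both constraints bind.
cheddar only: max(528/215, 66/7) = 9.429 servings → $8.01.
tempeh only: max(528/71, 66/15) = 7.437 servings → $10.78.
broccoli only: max(528/63, 66/4) = 16.5 servings → $16.50.
Greek yogurt only: max(528/156, 66/17) = 3.882 servings → $4.27.
cheddar + tempeh with both tight: 1.185 servings and 3.847 servings → $6.59.
cheddar + broccoli with both targets exact would need a negative amount; discard.
cheddar + Greek yogurt: intersection lies outside the first quadrant.
tempeh + broccoli with both tight: 3.095 servings and 4.893 servings → $9.38.
tempeh + Greek yogurt with both tight: 1.165 servings and 2.854 servings → $4.83.
broccoli + Greek yogurt with both targets exact would need a negative amount; discard.
Cheapest feasible corner: $4.27.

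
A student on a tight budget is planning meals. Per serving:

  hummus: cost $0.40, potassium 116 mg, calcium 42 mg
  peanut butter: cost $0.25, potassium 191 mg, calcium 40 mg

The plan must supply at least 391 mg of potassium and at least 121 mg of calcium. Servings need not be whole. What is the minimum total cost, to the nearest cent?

This is a tiny linear program; its minimum lies at a vertex of the feasible set. List the vertices and price them.
hummus only: max(391/116, 121/42) = 3.371 servings → $1.35.
peanut butter only: max(391/191, 121/40) = 3.025 servings → $0.76.
hummus + peanut butter with both tight: 2.209 servings and 0.7055 servings → $1.06.
Cheapest feasible corner: $0.76.

$0.76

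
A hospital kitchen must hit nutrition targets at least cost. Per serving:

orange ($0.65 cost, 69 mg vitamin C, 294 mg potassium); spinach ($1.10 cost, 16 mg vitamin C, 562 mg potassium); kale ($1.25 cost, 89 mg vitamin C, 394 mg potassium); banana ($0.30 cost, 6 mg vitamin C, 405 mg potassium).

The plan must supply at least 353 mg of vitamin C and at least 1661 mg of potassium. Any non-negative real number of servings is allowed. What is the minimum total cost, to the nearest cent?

orange only: max(353/69, 1661/294) = 5.65 servings → $3.67.
spinach only: max(353/16, 1661/562) = 22.06 servings → $24.27.
kale only: max(353/89, 1661/394) = 4.216 servings → $5.27.
banana only: max(353/6, 1661/405) = 58.83 servings → $17.65.
orange + spinach with both tight: 5.042 servings and 0.3177 servings → $3.63.
orange + kale: the both-tight solution has a negative serving — not a feasible corner.
orange + banana with both tight: 5.08 servings and 0.4135 servings → $3.43.
spinach + kale with both tight: 0.2001 servings and 3.93 servings → $5.13.
spinach + banana with both targets exact would need a negative amount; discard.
kale + banana with both tight: 3.949 servings and 0.2597 servings → $5.01.
The minimum over all feasible corners is $3.43.

$3.43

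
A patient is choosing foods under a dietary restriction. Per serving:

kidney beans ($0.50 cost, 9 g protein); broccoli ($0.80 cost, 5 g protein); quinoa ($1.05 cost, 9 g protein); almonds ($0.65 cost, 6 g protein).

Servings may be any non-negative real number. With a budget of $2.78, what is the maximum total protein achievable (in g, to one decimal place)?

Protein per dollar: kidney beans 18, almonds 9.231, quinoa 8.571, broccoli 6.25.
With no serving limits, spend the whole cost allowance on kidney beans: $2.78 / $0.50 × 9 g = 50.0 g.

50.0 g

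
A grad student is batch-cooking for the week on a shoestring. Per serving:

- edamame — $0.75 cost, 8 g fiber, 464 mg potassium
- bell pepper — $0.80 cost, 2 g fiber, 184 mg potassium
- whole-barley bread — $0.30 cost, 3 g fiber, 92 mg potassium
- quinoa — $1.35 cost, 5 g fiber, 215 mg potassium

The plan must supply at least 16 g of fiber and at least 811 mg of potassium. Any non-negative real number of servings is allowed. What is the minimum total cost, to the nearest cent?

$1.50

For a min-cost LP with two ≥-constraints, a basic feasible solution has at most two positive variables.
edamame only: max(16/8, 811/464) = 2 servings → $1.50.
bell pepper only: max(16/2, 811/184) = 8 servings → $6.40.
whole-barley bread only: max(16/3, 811/92) = 8.815 servings → $2.64.
quinoa only: max(16/5, 811/215) = 3.772 servings → $5.09.
edamame + bell pepper with both targets exact would need a negative amount; discard.
edamame + whole-barley bread with both tight: 1.465 servings and 1.427 servings → $1.53.
edamame + quinoa with both tight: 1.025 servings and 1.56 servings → $2.87.
bell pepper + whole-barley bread with both tight: 2.611 servings and 3.592 servings → $3.17.
bell pepper + quinoa with both tight: 1.255 servings and 2.698 servings → $4.65.
whole-barley bread + quinoa: the both-tight solution has a negative serving — not a feasible corner.
So the least-cost plan costs $1.50.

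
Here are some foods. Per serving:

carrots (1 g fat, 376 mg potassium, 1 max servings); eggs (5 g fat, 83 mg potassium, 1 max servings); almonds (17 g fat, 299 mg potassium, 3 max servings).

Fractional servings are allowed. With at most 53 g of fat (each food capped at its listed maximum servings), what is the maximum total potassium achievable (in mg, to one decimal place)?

1289.6 mg

Potassium per g fat: carrots 376, almonds 17.59, eggs 16.6.
Take 1 serving of carrots: uses 1 g fat, +376.0 mg potassium (running total 376.0 mg).
Take 3 servings of almonds: uses 51 g fat, +897.0 mg potassium (running total 1273.0 mg).
Take 0.2 servings of eggs: uses 1 g fat, +16.6 mg potassium (running total 1289.6 mg).
Filling greedily by potassium-per-g fat is optimal for one linear limit, giving 1289.6 mg.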